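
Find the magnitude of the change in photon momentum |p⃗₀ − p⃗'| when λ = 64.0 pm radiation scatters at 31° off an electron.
5.5189e-24 kg·m/s

Photon momentum magnitude is p = h/λ.

Initial momentum:
p₀ = h/λ = 6.6261e-34/6.4000e-11 = 1.0353e-23 kg·m/s

After scattering:
λ' = λ + Δλ = 64.0 + 0.3466 = 64.3466 pm
p' = h/λ' = 6.6261e-34/6.4347e-11 = 1.0297e-23 kg·m/s

Momentum is a vector; the scattered photon's direction makes angle θ = 31° with the incident direction. The magnitude of the vector change Δp⃗ = p⃗₀ − p⃗' is found from the law of cosines:
|Δp⃗|² = p₀² + p'² − 2p₀p'cos θ
|Δp⃗|² = (1.0353e-23)² + (1.0297e-23)² − 2·1.0353e-23·1.0297e-23·cos(31°)
|Δp⃗| = 5.5189e-24 kg·m/s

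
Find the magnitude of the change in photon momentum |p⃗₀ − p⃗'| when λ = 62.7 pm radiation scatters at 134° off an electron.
1.8859e-23 kg·m/s

Photon momentum magnitude is p = h/λ.

Initial momentum:
p₀ = h/λ = 6.6261e-34/6.2700e-11 = 1.0568e-23 kg·m/s

After scattering:
λ' = λ + Δλ = 62.7 + 4.1118 = 66.8118 pm
p' = h/λ' = 6.6261e-34/6.6812e-11 = 9.9175e-24 kg·m/s

Momentum is a vector; the scattered photon's direction makes angle θ = 134° with the incident direction. The magnitude of the vector change Δp⃗ = p⃗₀ − p⃗' is found from the law of cosines:
|Δp⃗|² = p₀² + p'² − 2p₀p'cos θ
|Δp⃗|² = (1.0568e-23)² + (9.9175e-24)² − 2·1.0568e-23·9.9175e-24·cos(134°)
|Δp⃗| = 1.8859e-23 kg·m/s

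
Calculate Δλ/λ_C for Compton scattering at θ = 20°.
0.0603 λ_C

The Compton shift formula is:
Δλ = λ_C(1 - cos θ)

Dividing both sides by λ_C:
Δλ/λ_C = 1 - cos θ

For θ = 20°:
Δλ/λ_C = 1 - cos(20°)
Δλ/λ_C = 1 - 0.9397
Δλ/λ_C = 0.0603

This means the shift is 0.0603 × λ_C = 0.1463 pm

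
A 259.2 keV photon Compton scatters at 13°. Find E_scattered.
255.8735 keV

First convert energy to wavelength:
λ = hc/E, with hc ≈ 1239.842 keV·pm (i.e. 1239.842 eV·nm)

For E = 259.2 keV = 259200 eV:
λ = 1239.842 keV·pm / 259.2 keV
λ = 4.7833 pm

Calculate the Compton shift:
Δλ = λ_C(1 - cos(13°)) = 2.4263 × 0.0256
Δλ = 0.0622 pm

Final wavelength:
λ' = 4.7833 + 0.0622 = 4.8455 pm

Final energy:
E' = hc/λ' = 1239.842 / 4.8455 = 255.8735 keV

(Intermediate values are shown rounded; full precision is carried through to the final answer.)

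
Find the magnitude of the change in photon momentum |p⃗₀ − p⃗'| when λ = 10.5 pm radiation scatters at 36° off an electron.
3.8261e-23 kg·m/s

Photon momentum magnitude is p = h/λ.

Initial momentum:
p₀ = h/λ = 6.6261e-34/1.0500e-11 = 6.3105e-23 kg·m/s

After scattering:
λ' = λ + Δλ = 10.5 + 0.4634 = 10.9634 pm
p' = h/λ' = 6.6261e-34/1.0963e-11 = 6.0438e-23 kg·m/s

Momentum is a vector; the scattered photon's direction makes angle θ = 36° with the incident direction. The magnitude of the vector change Δp⃗ = p⃗₀ − p⃗' is found from the law of cosines:
|Δp⃗|² = p₀² + p'² − 2p₀p'cos θ
|Δp⃗|² = (6.3105e-23)² + (6.0438e-23)² − 2·6.3105e-23·6.0438e-23·cos(36°)
|Δp⃗| = 3.8261e-23 kg·m/s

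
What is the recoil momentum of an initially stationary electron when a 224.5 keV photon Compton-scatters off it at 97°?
1.5233e-22 kg·m/s

The electron is initially at rest, so by conservation of momentum:
p⃗_e = p⃗₀ − p⃗'  (incident photon momentum minus scattered photon momentum)

Photon momentum magnitudes (p = h/λ = E/c):
λ₀ = hc/E₀ = 5.5227 pm → p₀ = h/λ₀ = 1.1998e-22 kg·m/s
Δλ = λ_C(1 − cos 97°) = 2.7220 pm
λ' = 8.2447 pm → p' = h/λ' = 8.0368e-23 kg·m/s

The scattered photon makes angle θ = 97° with the incident direction, so by the law of cosines:
|p⃗_e|² = p₀² + p'² − 2p₀p'cos θ
|p⃗_e|² = (1.1998e-22)² + (8.0368e-23)² − 2·1.1998e-22·8.0368e-23·cos(97°)
|p⃗_e| = 1.5233e-22 kg·m/s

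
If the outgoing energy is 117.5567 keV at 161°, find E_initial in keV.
212.8000 keV

Convert final energy to wavelength (hc ≈ 1239.842 keV·pm):
λ' = hc/E' = 1239.842 / 117.5567 = 10.5468 pm

Calculate the Compton shift:
Δλ = λ_C(1 - cos(161°))
Δλ = 2.4263 × (1 - cos(161°))
Δλ = 4.7204 pm

Initial wavelength:
λ = λ' - Δλ = 10.5468 - 4.7204 = 5.8263 pm

Initial energy:
E = hc/λ = 1239.842 / 5.8263 = 212.8000 keV

(Intermediate values are shown rounded; full precision is carried through to the final answer.)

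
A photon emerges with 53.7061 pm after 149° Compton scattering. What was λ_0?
49.2000 pm

From λ' = λ + Δλ, we have λ = λ' - Δλ

First calculate the Compton shift:
Δλ = λ_C(1 - cos θ)
Δλ = 2.4263 × (1 - cos(149°))
Δλ = 2.4263 × 1.8572
Δλ = 4.5061 pm

Initial wavelength:
λ = λ' - Δλ
λ = 53.7061 - 4.5061
λ = 49.2000 pm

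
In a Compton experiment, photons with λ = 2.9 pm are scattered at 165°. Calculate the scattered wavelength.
7.6699 pm

Using the Compton scattering formula:
λ' = λ + Δλ = λ + λ_C(1 - cos θ)

Given:
- Initial wavelength λ = 2.9 pm
- Scattering angle θ = 165°
- Compton wavelength λ_C ≈ 2.4263 pm

Calculate the shift:
Δλ = 2.4263 × (1 - cos(165°))
Δλ = 2.4263 × 1.9659
Δλ = 4.7699 pm

Final wavelength:
λ' = 2.9 + 4.7699 = 7.6699 pm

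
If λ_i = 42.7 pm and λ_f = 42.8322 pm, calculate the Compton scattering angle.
19.00°

First find the wavelength shift:
Δλ = λ' - λ = 42.8322 - 42.7 = 0.1322 pm

Using Δλ = λ_C(1 - cos θ), with λ_C = h/(m_e·c) ≈ 2.42631024 pm:
cos θ = 1 - Δλ/λ_C
cos θ = 1 - 0.1322/2.42631024
cos θ = 0.945514

θ = arccos(0.945514)
θ = 19.00°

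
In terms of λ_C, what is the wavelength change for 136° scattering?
1.7193 λ_C

The Compton shift formula is:
Δλ = λ_C(1 - cos θ)

Dividing both sides by λ_C:
Δλ/λ_C = 1 - cos θ

For θ = 136°:
Δλ/λ_C = 1 - cos(136°)
Δλ/λ_C = 1 - -0.7193
Δλ/λ_C = 1.7193

This means the shift is 1.7193 × λ_C = 4.1717 pm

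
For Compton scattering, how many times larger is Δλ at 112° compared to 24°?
112° produces the larger shift by a factor of 15.900

Calculate both shifts using Δλ = λ_C(1 - cos θ):

For θ₁ = 24°:
Δλ₁ = 2.4263 × (1 - cos(24°))
Δλ₁ = 2.4263 × 0.0865
Δλ₁ = 0.2098 pm

For θ₂ = 112°:
Δλ₂ = 2.4263 × (1 - cos(112°))
Δλ₂ = 2.4263 × 1.3746
Δλ₂ = 3.3352 pm

The 112° angle produces the larger shift.
Ratio: 3.3352/0.2098 = 15.900

(Intermediate values are shown rounded; full precision is carried through to the final answer.)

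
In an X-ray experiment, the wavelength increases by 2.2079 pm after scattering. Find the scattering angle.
84.84°

From the Compton formula Δλ = λ_C(1 - cos θ), we can solve for θ:

cos θ = 1 - Δλ/λ_C

Given:
- Δλ = 2.2079 pm
- λ_C = h/(m_e·c) ≈ 2.42631024 pm

cos θ = 1 - 2.2079/2.42631024
cos θ = 1 - 0.909983
cos θ = 0.090017

θ = arccos(0.090017)
θ = 84.84°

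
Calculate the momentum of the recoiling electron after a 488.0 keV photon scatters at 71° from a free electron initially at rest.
2.5738e-22 kg·m/s

The electron is initially at rest, so by conservation of momentum:
p⃗_e = p⃗₀ − p⃗'  (incident photon momentum minus scattered photon momentum)

Photon momentum magnitudes (p = h/λ = E/c):
λ₀ = hc/E₀ = 2.5407 pm → p₀ = h/λ₀ = 2.6080e-22 kg·m/s
Δλ = λ_C(1 − cos 71°) = 1.6364 pm
λ' = 4.1770 pm → p' = h/λ' = 1.5863e-22 kg·m/s

The scattered photon makes angle θ = 71° with the incident direction, so by the law of cosines:
|p⃗_e|² = p₀² + p'² − 2p₀p'cos θ
|p⃗_e|² = (2.6080e-22)² + (1.5863e-22)² − 2·2.6080e-22·1.5863e-22·cos(71°)
|p⃗_e| = 2.5738e-22 kg·m/s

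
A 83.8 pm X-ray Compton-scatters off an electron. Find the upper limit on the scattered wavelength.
88.6526 pm (at θ = 180°)

The Compton shift is Δλ = λ_C(1 − cos θ).

Since cos θ ranges from −1 to 1, the factor (1 − cos θ) ranges from 0 to 2; the maximum shift occurs at θ = 180° (backscattering):
Δλ_max = 2λ_C = 2 × 2.4263 pm = 4.8526 pm

Maximum scattered wavelength:
λ'_max = λ₀ + Δλ_max = 83.8 + 4.8526 = 88.6526 pm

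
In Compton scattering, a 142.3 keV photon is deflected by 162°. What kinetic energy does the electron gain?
50.0961 keV

By energy conservation: K_e = E_initial - E_final

First find the scattered photon energy:
Initial wavelength: λ = hc/E = 8.7129 pm
Compton shift: Δλ = λ_C(1 - cos(162°)) = 4.7339 pm
Final wavelength: λ' = 8.7129 + 4.7339 = 13.4467 pm
Final photon energy: E' = hc/λ' = 92.2039 keV

Electron kinetic energy:
K_e = E - E' = 142.3000 - 92.2039 = 50.0961 keV

(Intermediate values are shown rounded; full precision is carried through to the final answer.)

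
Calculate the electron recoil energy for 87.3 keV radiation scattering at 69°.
8.6242 keV

By energy conservation: K_e = E_initial - E_final

First find the scattered photon energy:
Initial wavelength: λ = hc/E = 14.2021 pm
Compton shift: Δλ = λ_C(1 - cos(69°)) = 1.5568 pm
Final wavelength: λ' = 14.2021 + 1.5568 = 15.7589 pm
Final photon energy: E' = hc/λ' = 78.6758 keV

Electron kinetic energy:
K_e = E - E' = 87.3000 - 78.6758 = 8.6242 keV

(Intermediate values are shown rounded; full precision is carried through to the final answer.)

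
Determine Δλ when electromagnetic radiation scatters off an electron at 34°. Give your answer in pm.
0.4148 pm

Using the Compton scattering formula:
Δλ = λ_C(1 - cos θ)

where λ_C = h/(m_e·c) ≈ 2.4263 pm is the Compton wavelength of an electron.

For θ = 34°:
cos(34°) = 0.8290
1 - cos(34°) = 0.1710

Δλ = 2.4263 × 0.1710
Δλ = 0.4148 pm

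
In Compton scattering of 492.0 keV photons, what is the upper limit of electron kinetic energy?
323.8317 keV

Maximum energy transfer occurs at θ = 180° (backscattering).

Initial photon: E₀ = 492.0 keV → λ₀ = 2.5200 pm

Maximum Compton shift (at 180°):
Δλ_max = 2λ_C = 2 × 2.4263 = 4.8526 pm

Final wavelength:
λ' = 2.5200 + 4.8526 = 7.3726 pm

Minimum photon energy (maximum energy to electron):
E'_min = hc/λ' = 168.1683 keV

Maximum electron kinetic energy:
K_max = E₀ - E'_min = 492.0000 - 168.1683 = 323.8317 keV

(Intermediate values are shown rounded; full precision is carried through to the final answer.)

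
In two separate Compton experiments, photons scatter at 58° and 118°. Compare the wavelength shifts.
118° produces the larger shift by a factor of 3.126

Calculate both shifts using Δλ = λ_C(1 - cos θ):

For θ₁ = 58°:
Δλ₁ = 2.4263 × (1 - cos(58°))
Δλ₁ = 2.4263 × 0.4701
Δλ₁ = 1.1406 pm

For θ₂ = 118°:
Δλ₂ = 2.4263 × (1 - cos(118°))
Δλ₂ = 2.4263 × 1.4695
Δλ₂ = 3.5654 pm

The 118° angle produces the larger shift.
Ratio: 3.5654/1.1406 = 3.126

(Intermediate values are shown rounded; full precision is carried through to the final answer.)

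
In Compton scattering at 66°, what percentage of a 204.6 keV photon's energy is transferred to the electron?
0.1919 (or 19.19%)

Calculate initial and final photon energies:

Initial: E₀ = 204.6 keV → λ₀ = 6.0598 pm
Compton shift: Δλ = 1.4394 pm
Final wavelength: λ' = 7.4993 pm
Final energy: E' = 165.3283 keV

Fractional energy loss:
(E₀ - E')/E₀ = (204.6000 - 165.3283)/204.6000
= 39.2717/204.6000
= 0.1919
= 19.19%

(Intermediate values are shown rounded; full precision is carried through to the final answer.)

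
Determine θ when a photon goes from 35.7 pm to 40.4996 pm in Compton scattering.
168.00°

First find the wavelength shift:
Δλ = λ' - λ = 40.4996 - 35.7 = 4.7996 pm

Using Δλ = λ_C(1 - cos θ), with λ_C = h/(m_e·c) ≈ 2.42631024 pm:
cos θ = 1 - Δλ/λ_C
cos θ = 1 - 4.7996/2.42631024
cos θ = -0.978148

θ = arccos(-0.978148)
θ = 168.00°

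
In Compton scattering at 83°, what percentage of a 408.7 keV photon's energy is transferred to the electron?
0.4126 (or 41.26%)

Calculate initial and final photon energies:

Initial: E₀ = 408.7 keV → λ₀ = 3.0336 pm
Compton shift: Δλ = 2.1306 pm
Final wavelength: λ' = 5.1642 pm
Final energy: E' = 240.0821 keV

Fractional energy loss:
(E₀ - E')/E₀ = (408.7000 - 240.0821)/408.7000
= 168.6179/408.7000
= 0.4126
= 41.26%

(Intermediate values are shown rounded; full precision is carried through to the final answer.)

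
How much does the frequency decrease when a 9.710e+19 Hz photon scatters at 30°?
9.249e+18 Hz (decrease)

Convert frequency to wavelength (c = 299792458 m/s):
λ₀ = c/f₀ = 299792458/9.710e+19 = 3.0874609e-12 m = 3.0875 pm

Calculate Compton shift:
Δλ = λ_C(1 - cos(30°)) = 0.3251 pm

Final wavelength:
λ' = λ₀ + Δλ = 3.0875 + 0.3251 = 3.4125 pm

Final frequency:
f' = c/λ' = 299792458/3.4125249e-12 = 8.7850629e+19 Hz

Frequency shift (decrease):
Δf = f₀ - f' = 9.710e+19 - 8.7850629e+19 = 9.249e+18 Hz

(Intermediate values are shown rounded; full precision is carried through to the final answer.)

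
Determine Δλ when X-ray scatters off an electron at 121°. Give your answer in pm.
3.6760 pm

Using the Compton scattering formula:
Δλ = λ_C(1 - cos θ)

where λ_C = h/(m_e·c) ≈ 2.4263 pm is the Compton wavelength of an electron.

For θ = 121°:
cos(121°) = -0.5150
1 - cos(121°) = 1.5150

Δλ = 2.4263 × 1.5150
Δλ = 3.6760 pm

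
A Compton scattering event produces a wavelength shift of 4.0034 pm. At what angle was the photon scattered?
130.54°

From the Compton formula Δλ = λ_C(1 - cos θ), we can solve for θ:

cos θ = 1 - Δλ/λ_C

Given:
- Δλ = 4.0034 pm
- λ_C = h/(m_e·c) ≈ 2.42631024 pm

cos θ = 1 - 4.0034/2.42631024
cos θ = 1 - 1.649995
cos θ = -0.649995

θ = arccos(-0.649995)
θ = 130.54°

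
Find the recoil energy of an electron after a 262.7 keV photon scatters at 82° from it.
80.5911 keV

By energy conservation: K_e = E_initial - E_final

First find the scattered photon energy:
Initial wavelength: λ = hc/E = 4.7196 pm
Compton shift: Δλ = λ_C(1 - cos(82°)) = 2.0886 pm
Final wavelength: λ' = 4.7196 + 2.0886 = 6.8082 pm
Final photon energy: E' = hc/λ' = 182.1089 keV

Electron kinetic energy:
K_e = E - E' = 262.7000 - 182.1089 = 80.5911 keV

(Intermediate values are shown rounded; full precision is carried through to the final answer.)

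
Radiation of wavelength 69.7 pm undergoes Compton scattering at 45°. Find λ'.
70.4106 pm

Using the Compton formula: λ' = λ + λ_C(1 − cos θ)

For θ = 45°, cos θ = √2/2 (exact) ≈ 0.7071, so:
1 − cos 45° = 1 − (√2/2) ≈ 0.2929

Δλ = λ_C × 0.2929 = 2.4263 × 0.2929 = 0.7106 pm

λ' = 69.7 + 0.7106 = 70.4106 pm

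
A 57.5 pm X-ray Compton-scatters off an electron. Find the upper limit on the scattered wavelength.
62.3526 pm (at θ = 180°)

The Compton shift is Δλ = λ_C(1 − cos θ).

Since cos θ ranges from −1 to 1, the factor (1 − cos θ) ranges from 0 to 2; the maximum shift occurs at θ = 180° (backscattering):
Δλ_max = 2λ_C = 2 × 2.4263 pm = 4.8526 pm

Maximum scattered wavelength:
λ'_max = λ₀ + Δλ_max = 57.5 + 4.8526 = 62.3526 pm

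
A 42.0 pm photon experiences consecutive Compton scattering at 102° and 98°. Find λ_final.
47.6948 pm

Apply Compton shift twice:

First scattering at θ₁ = 102°:
Δλ₁ = λ_C(1 - cos(102°))
Δλ₁ = 2.4263 × 1.2079
Δλ₁ = 2.9308 pm

After first scattering:
λ₁ = 42.0 + 2.9308 = 44.9308 pm

Second scattering at θ₂ = 98°:
Δλ₂ = λ_C(1 - cos(98°))
Δλ₂ = 2.4263 × 1.1392
Δλ₂ = 2.7640 pm

Final wavelength:
λ₂ = 44.9308 + 2.7640 = 47.6948 pm

Total shift: Δλ_total = 2.9308 + 2.7640 = 5.6948 pm

(Intermediate values are shown rounded; full precision is carried through to the final answer.)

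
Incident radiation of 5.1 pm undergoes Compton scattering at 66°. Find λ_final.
6.5394 pm

Using the Compton scattering formula:
λ' = λ + Δλ = λ + λ_C(1 - cos θ)

Given:
- Initial wavelength λ = 5.1 pm
- Scattering angle θ = 66°
- Compton wavelength λ_C ≈ 2.4263 pm

Calculate the shift:
Δλ = 2.4263 × (1 - cos(66°))
Δλ = 2.4263 × 0.5933
Δλ = 1.4394 pm

Final wavelength:
λ' = 5.1 + 1.4394 = 6.5394 pm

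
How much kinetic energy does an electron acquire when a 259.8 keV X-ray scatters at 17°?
5.6461 keV

By energy conservation: K_e = E_initial - E_final

First find the scattered photon energy:
Initial wavelength: λ = hc/E = 4.7723 pm
Compton shift: Δλ = λ_C(1 - cos(17°)) = 0.1060 pm
Final wavelength: λ' = 4.7723 + 0.1060 = 4.8783 pm
Final photon energy: E' = hc/λ' = 254.1539 keV

Electron kinetic energy:
K_e = E - E' = 259.8000 - 254.1539 = 5.6461 keV

(Intermediate values are shown rounded; full precision is carried through to the final answer.)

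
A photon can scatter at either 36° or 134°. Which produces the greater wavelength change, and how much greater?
134° produces the larger shift by a factor of 8.873

Calculate both shifts using Δλ = λ_C(1 - cos θ):

For θ₁ = 36°:
Δλ₁ = 2.4263 × (1 - cos(36°))
Δλ₁ = 2.4263 × 0.1910
Δλ₁ = 0.4634 pm

For θ₂ = 134°:
Δλ₂ = 2.4263 × (1 - cos(134°))
Δλ₂ = 2.4263 × 1.6947
Δλ₂ = 4.1118 pm

The 134° angle produces the larger shift.
Ratio: 4.1118/0.4634 = 8.873

(Intermediate values are shown rounded; full precision is carried through to the final answer.)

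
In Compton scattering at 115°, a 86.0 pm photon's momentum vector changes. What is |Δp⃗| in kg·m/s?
1.2746e-23 kg·m/s

Photon momentum magnitude is p = h/λ.

Initial momentum:
p₀ = h/λ = 6.6261e-34/8.6000e-11 = 7.7047e-24 kg·m/s

After scattering:
λ' = λ + Δλ = 86.0 + 3.4517 = 89.4517 pm
p' = h/λ' = 6.6261e-34/8.9452e-11 = 7.4074e-24 kg·m/s

Momentum is a vector; the scattered photon's direction makes angle θ = 115° with the incident direction. The magnitude of the vector change Δp⃗ = p⃗₀ − p⃗' is found from the law of cosines:
|Δp⃗|² = p₀² + p'² − 2p₀p'cos θ
|Δp⃗|² = (7.7047e-24)² + (7.4074e-24)² − 2·7.7047e-24·7.4074e-24·cos(115°)
|Δp⃗| = 1.2746e-23 kg·m/s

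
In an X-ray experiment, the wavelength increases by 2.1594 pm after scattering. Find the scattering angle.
83.68°

From the Compton formula Δλ = λ_C(1 - cos θ), we can solve for θ:

cos θ = 1 - Δλ/λ_C

Given:
- Δλ = 2.1594 pm
- λ_C = h/(m_e·c) ≈ 2.42631024 pm

cos θ = 1 - 2.1594/2.42631024
cos θ = 1 - 0.889993
cos θ = 0.110007

θ = arccos(0.110007)
θ = 83.68°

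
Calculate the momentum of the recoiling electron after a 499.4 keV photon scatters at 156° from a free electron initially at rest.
3.5387e-22 kg·m/s

The electron is initially at rest, so by conservation of momentum:
p⃗_e = p⃗₀ − p⃗'  (incident photon momentum minus scattered photon momentum)

Photon momentum magnitudes (p = h/λ = E/c):
λ₀ = hc/E₀ = 2.4827 pm → p₀ = h/λ₀ = 2.6689e-22 kg·m/s
Δλ = λ_C(1 − cos 156°) = 4.6429 pm
λ' = 7.1255 pm → p' = h/λ' = 9.2991e-23 kg·m/s

The scattered photon makes angle θ = 156° with the incident direction, so by the law of cosines:
|p⃗_e|² = p₀² + p'² − 2p₀p'cos θ
|p⃗_e|² = (2.6689e-22)² + (9.2991e-23)² − 2·2.6689e-22·9.2991e-23·cos(156°)
|p⃗_e| = 3.5387e-22 kg·m/s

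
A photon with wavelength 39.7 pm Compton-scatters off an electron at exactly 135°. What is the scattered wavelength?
43.8420 pm

Using the Compton formula: λ' = λ + λ_C(1 − cos θ)

For θ = 135°, cos θ = -√2/2 (exact) ≈ -0.7071, so:
1 − cos 135° = 1 − (-√2/2) ≈ 1.7071

Δλ = λ_C × 1.7071 = 2.4263 × 1.7071 = 4.1420 pm

λ' = 39.7 + 4.1420 = 43.8420 pm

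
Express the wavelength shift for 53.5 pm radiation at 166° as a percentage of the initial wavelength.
8.9356%

Calculate the Compton shift:
Δλ = λ_C(1 - cos(166°))
Δλ = 2.4263 × (1 - cos(166°))
Δλ = 2.4263 × 1.9703
Δλ = 4.7805 pm

Percentage change:
(Δλ/λ₀) × 100 = (4.7805/53.5) × 100
= 8.9356%

(Intermediate values are shown rounded; full precision is carried through to the final answer.)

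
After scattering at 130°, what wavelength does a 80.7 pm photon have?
84.6859 pm

Using the Compton scattering formula:
λ' = λ + Δλ = λ + λ_C(1 - cos θ)

Given:
- Initial wavelength λ = 80.7 pm
- Scattering angle θ = 130°
- Compton wavelength λ_C ≈ 2.4263 pm

Calculate the shift:
Δλ = 2.4263 × (1 - cos(130°))
Δλ = 2.4263 × 1.6428
Δλ = 3.9859 pm

Final wavelength:
λ' = 80.7 + 3.9859 = 84.6859 pm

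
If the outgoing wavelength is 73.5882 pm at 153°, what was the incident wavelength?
69.0000 pm

From λ' = λ + Δλ, we have λ = λ' - Δλ

First calculate the Compton shift:
Δλ = λ_C(1 - cos θ)
Δλ = 2.4263 × (1 - cos(153°))
Δλ = 2.4263 × 1.8910
Δλ = 4.5882 pm

Initial wavelength:
λ = λ' - Δλ
λ = 73.5882 - 4.5882
λ = 69.0000 pm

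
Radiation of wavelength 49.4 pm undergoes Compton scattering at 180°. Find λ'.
54.2526 pm

Using the Compton formula: λ' = λ + λ_C(1 − cos θ)

For θ = 180°, cos θ = -1 (exact) = -1.0000, so:
1 − cos 180° = 1 − (-1) = 2.0000

Δλ = λ_C × 2.0000 = 2.4263 × 2.0000 = 4.8526 pm

λ' = 49.4 + 4.8526 = 54.2526 pm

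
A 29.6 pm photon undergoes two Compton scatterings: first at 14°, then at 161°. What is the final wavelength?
34.3925 pm

Apply Compton shift twice:

First scattering at θ₁ = 14°:
Δλ₁ = λ_C(1 - cos(14°))
Δλ₁ = 2.4263 × 0.0297
Δλ₁ = 0.0721 pm

After first scattering:
λ₁ = 29.6 + 0.0721 = 29.6721 pm

Second scattering at θ₂ = 161°:
Δλ₂ = λ_C(1 - cos(161°))
Δλ₂ = 2.4263 × 1.9455
Δλ₂ = 4.7204 pm

Final wavelength:
λ₂ = 29.6721 + 4.7204 = 34.3925 pm

Total shift: Δλ_total = 0.0721 + 4.7204 = 4.7925 pm

(Intermediate values are shown rounded; full precision is carried through to the final answer.)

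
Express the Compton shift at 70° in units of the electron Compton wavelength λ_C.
0.6580 λ_C

The Compton shift formula is:
Δλ = λ_C(1 - cos θ)

Dividing both sides by λ_C:
Δλ/λ_C = 1 - cos θ

For θ = 70°:
Δλ/λ_C = 1 - cos(70°)
Δλ/λ_C = 1 - 0.3420
Δλ/λ_C = 0.6580

This means the shift is 0.6580 × λ_C = 1.5965 pm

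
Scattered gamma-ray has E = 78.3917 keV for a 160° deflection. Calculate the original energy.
111.6001 keV

Convert final energy to wavelength (hc ≈ 1239.842 keV·pm):
λ' = hc/E' = 1239.842 / 78.3917 = 15.8160 pm

Calculate the Compton shift:
Δλ = λ_C(1 - cos(160°))
Δλ = 2.4263 × (1 - cos(160°))
Δλ = 4.7063 pm

Initial wavelength:
λ = λ' - Δλ = 15.8160 - 4.7063 = 11.1097 pm

Initial energy:
E = hc/λ = 1239.842 / 11.1097 = 111.6001 keV

(Intermediate values are shown rounded; full precision is carried through to the final answer.)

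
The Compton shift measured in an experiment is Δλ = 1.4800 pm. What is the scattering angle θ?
67.04°

From the Compton formula Δλ = λ_C(1 - cos θ), we can solve for θ:

cos θ = 1 - Δλ/λ_C

Given:
- Δλ = 1.4800 pm
- λ_C = h/(m_e·c) ≈ 2.42631024 pm

cos θ = 1 - 1.4800/2.42631024
cos θ = 1 - 0.609980
cos θ = 0.390020

θ = arccos(0.390020)
θ = 67.04°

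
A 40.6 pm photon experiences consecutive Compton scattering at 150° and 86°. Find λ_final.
47.3846 pm

Apply Compton shift twice:

First scattering at θ₁ = 150°:
Δλ₁ = λ_C(1 - cos(150°))
Δλ₁ = 2.4263 × 1.8660
Δλ₁ = 4.5276 pm

After first scattering:
λ₁ = 40.6 + 4.5276 = 45.1276 pm

Second scattering at θ₂ = 86°:
Δλ₂ = λ_C(1 - cos(86°))
Δλ₂ = 2.4263 × 0.9302
Δλ₂ = 2.2571 pm

Final wavelength:
λ₂ = 45.1276 + 2.2571 = 47.3846 pm

Total shift: Δλ_total = 4.5276 + 2.2571 = 6.7846 pm

(Intermediate values are shown rounded; full precision is carried through to the final answer.)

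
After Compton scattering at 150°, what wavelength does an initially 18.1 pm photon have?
22.6276 pm

Using the Compton formula: λ' = λ + λ_C(1 − cos θ)

For θ = 150°, cos θ = -√3/2 (exact) ≈ -0.8660, so:
1 − cos 150° = 1 − (-√3/2) ≈ 1.8660

Δλ = λ_C × 1.8660 = 2.4263 × 1.8660 = 4.5276 pm

λ' = 18.1 + 4.5276 = 22.6276 pm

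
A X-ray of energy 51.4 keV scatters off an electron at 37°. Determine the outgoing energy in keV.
50.3796 keV

First convert energy to wavelength:
λ = hc/E, with hc ≈ 1239.842 keV·pm (i.e. 1239.842 eV·nm)

For E = 51.4 keV = 51400 eV:
λ = 1239.842 keV·pm / 51.4 keV
λ = 24.1214 pm

Calculate the Compton shift:
Δλ = λ_C(1 - cos(37°)) = 2.4263 × 0.2014
Δλ = 0.4886 pm

Final wavelength:
λ' = 24.1214 + 0.4886 = 24.6100 pm

Final energy:
E' = hc/λ' = 1239.842 / 24.6100 = 50.3796 keV

(Intermediate values are shown rounded; full precision is carried through to the final answer.)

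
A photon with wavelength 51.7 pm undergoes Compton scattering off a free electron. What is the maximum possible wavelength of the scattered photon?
56.5526 pm (at θ = 180°)

The Compton shift is Δλ = λ_C(1 − cos θ).

Since cos θ ranges from −1 to 1, the factor (1 − cos θ) ranges from 0 to 2; the maximum shift occurs at θ = 180° (backscattering):
Δλ_max = 2λ_C = 2 × 2.4263 pm = 4.8526 pm

Maximum scattered wavelength:
λ'_max = λ₀ + Δλ_max = 51.7 + 4.8526 = 56.5526 pm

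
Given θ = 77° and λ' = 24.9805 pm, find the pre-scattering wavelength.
23.1000 pm

From λ' = λ + Δλ, we have λ = λ' - Δλ

First calculate the Compton shift:
Δλ = λ_C(1 - cos θ)
Δλ = 2.4263 × (1 - cos(77°))
Δλ = 2.4263 × 0.7750
Δλ = 1.8805 pm

Initial wavelength:
λ = λ' - Δλ
λ = 24.9805 - 1.8805
λ = 23.1000 pm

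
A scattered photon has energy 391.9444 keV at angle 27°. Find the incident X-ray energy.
427.7000 keV

Convert final energy to wavelength (hc ≈ 1239.842 keV·pm):
λ' = hc/E' = 1239.842 / 391.9444 = 3.1633 pm

Calculate the Compton shift:
Δλ = λ_C(1 - cos(27°))
Δλ = 2.4263 × (1 - cos(27°))
Δλ = 0.2645 pm

Initial wavelength:
λ = λ' - Δλ = 3.1633 - 0.2645 = 2.8989 pm

Initial energy:
E = hc/λ = 1239.842 / 2.8989 = 427.7000 keV

(Intermediate values are shown rounded; full precision is carried through to the final answer.)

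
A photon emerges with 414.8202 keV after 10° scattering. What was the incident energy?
420.0000 keV

Convert final energy to wavelength (hc ≈ 1239.842 keV·pm):
λ' = hc/E' = 1239.842 / 414.8202 = 2.9889 pm

Calculate the Compton shift:
Δλ = λ_C(1 - cos(10°))
Δλ = 2.4263 × (1 - cos(10°))
Δλ = 0.0369 pm

Initial wavelength:
λ = λ' - Δλ = 2.9889 - 0.0369 = 2.9520 pm

Initial energy:
E = hc/λ = 1239.842 / 2.9520 = 420.0000 keV

(Intermediate values are shown rounded; full precision is carried through to the final answer.)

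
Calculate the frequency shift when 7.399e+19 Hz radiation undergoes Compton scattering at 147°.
3.877e+19 Hz (decrease)

Convert frequency to wavelength (c = 299792458 m/s):
λ₀ = c/f₀ = 299792458/7.399e+19 = 4.0517970e-12 m = 4.0518 pm

Calculate Compton shift:
Δλ = λ_C(1 - cos(147°)) = 4.4612 pm

Final wavelength:
λ' = λ₀ + Δλ = 4.0518 + 4.4612 = 8.5130 pm

Final frequency:
f' = c/λ' = 299792458/8.5129822e-12 = 3.5215915e+19 Hz

Frequency shift (decrease):
Δf = f₀ - f' = 7.399e+19 - 3.5215915e+19 = 3.877e+19 Hz

(Intermediate values are shown rounded; full precision is carried through to the final answer.)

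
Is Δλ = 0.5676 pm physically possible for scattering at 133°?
No, inconsistent

Calculate the expected shift for θ = 133°:

Δλ_expected = λ_C(1 - cos(133°))
Δλ_expected = 2.4263 × (1 - cos(133°))
Δλ_expected = 2.4263 × 1.6820
Δλ_expected = 4.0810 pm

Given shift: 0.5676 pm
Expected shift: 4.0810 pm
Difference: 3.5134 pm

The values do not match. The given shift corresponds to θ ≈ 40.0°, not 133°.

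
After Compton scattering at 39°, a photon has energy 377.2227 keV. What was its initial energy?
451.5000 keV

Convert final energy to wavelength (hc ≈ 1239.842 keV·pm):
λ' = hc/E' = 1239.842 / 377.2227 = 3.2868 pm

Calculate the Compton shift:
Δλ = λ_C(1 - cos(39°))
Δλ = 2.4263 × (1 - cos(39°))
Δλ = 0.5407 pm

Initial wavelength:
λ = λ' - Δλ = 3.2868 - 0.5407 = 2.7461 pm

Initial energy:
E = hc/λ = 1239.842 / 2.7461 = 451.5000 keV

(Intermediate values are shown rounded; full precision is carried through to the final answer.)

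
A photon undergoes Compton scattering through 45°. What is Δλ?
0.7106 pm

Using the Compton scattering formula:
Δλ = λ_C(1 - cos θ)

where λ_C = h/(m_e·c) ≈ 2.4263 pm is the Compton wavelength of an electron.

For θ = 45°:
cos(45°) = 0.7071
1 - cos(45°) = 0.2929

Δλ = 2.4263 × 0.2929
Δλ = 0.7106 pm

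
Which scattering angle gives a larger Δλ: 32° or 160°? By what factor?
160° produces the larger shift by a factor of 12.765

Calculate both shifts using Δλ = λ_C(1 - cos θ):

For θ₁ = 32°:
Δλ₁ = 2.4263 × (1 - cos(32°))
Δλ₁ = 2.4263 × 0.1520
Δλ₁ = 0.3687 pm

For θ₂ = 160°:
Δλ₂ = 2.4263 × (1 - cos(160°))
Δλ₂ = 2.4263 × 1.9397
Δλ₂ = 4.7063 pm

The 160° angle produces the larger shift.
Ratio: 4.7063/0.3687 = 12.765

(Intermediate values are shown rounded; full precision is carried through to the final answer.)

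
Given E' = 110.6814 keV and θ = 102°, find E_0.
149.8999 keV

Convert final energy to wavelength (hc ≈ 1239.842 keV·pm):
λ' = hc/E' = 1239.842 / 110.6814 = 11.2019 pm

Calculate the Compton shift:
Δλ = λ_C(1 - cos(102°))
Δλ = 2.4263 × (1 - cos(102°))
Δλ = 2.9308 pm

Initial wavelength:
λ = λ' - Δλ = 11.2019 - 2.9308 = 8.2711 pm

Initial energy:
E = hc/λ = 1239.842 / 8.2711 = 149.8999 keV

(Intermediate values are shown rounded; full precision is carried through to the final answer.)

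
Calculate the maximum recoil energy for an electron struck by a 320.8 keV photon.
178.5749 keV

Maximum energy transfer occurs at θ = 180° (backscattering).

Initial photon: E₀ = 320.8 keV → λ₀ = 3.8648 pm

Maximum Compton shift (at 180°):
Δλ_max = 2λ_C = 2 × 2.4263 = 4.8526 pm

Final wavelength:
λ' = 3.8648 + 4.8526 = 8.7175 pm

Minimum photon energy (maximum energy to electron):
E'_min = hc/λ' = 142.2251 keV

Maximum electron kinetic energy:
K_max = E₀ - E'_min = 320.8000 - 142.2251 = 178.5749 keV

(Intermediate values are shown rounded; full precision is carried through to the final answer.)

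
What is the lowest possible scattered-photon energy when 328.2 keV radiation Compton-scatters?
143.6611 keV (at θ = 180°)

The scattered photon has minimum energy when its wavelength is maximum, i.e., when the Compton shift Δλ = λ_C(1 − cos θ) is maximum. This occurs at θ = 180° (backscattering), giving Δλ_max = 2λ_C = 4.8526 pm.

Initial wavelength: λ₀ = hc/E₀ = 3.7777 pm
Maximum final wavelength: λ'_max = λ₀ + 2λ_C = 3.7777 + 4.8526 = 8.6303 pm
Minimum final energy: E'_min = hc/λ'_max = 143.6611 keV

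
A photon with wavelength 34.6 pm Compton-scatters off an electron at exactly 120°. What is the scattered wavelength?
38.2395 pm

Using the Compton formula: λ' = λ + λ_C(1 − cos θ)

For θ = 120°, cos θ = -1/2 (exact) = -0.5000, so:
1 − cos 120° = 1 − (-1/2) = 1.5000

Δλ = λ_C × 1.5000 = 2.4263 × 1.5000 = 3.6395 pm

λ' = 34.6 + 3.6395 = 38.2395 pm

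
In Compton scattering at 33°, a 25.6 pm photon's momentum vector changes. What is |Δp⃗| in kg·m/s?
1.4596e-23 kg·m/s

Photon momentum magnitude is p = h/λ.

Initial momentum:
p₀ = h/λ = 6.6261e-34/2.5600e-11 = 2.5883e-23 kg·m/s

After scattering:
λ' = λ + Δλ = 25.6 + 0.3914 = 25.9914 pm
p' = h/λ' = 6.6261e-34/2.5991e-11 = 2.5493e-23 kg·m/s

Momentum is a vector; the scattered photon's direction makes angle θ = 33° with the incident direction. The magnitude of the vector change Δp⃗ = p⃗₀ − p⃗' is found from the law of cosines:
|Δp⃗|² = p₀² + p'² − 2p₀p'cos θ
|Δp⃗|² = (2.5883e-23)² + (2.5493e-23)² − 2·2.5883e-23·2.5493e-23·cos(33°)
|Δp⃗| = 1.4596e-23 kg·m/s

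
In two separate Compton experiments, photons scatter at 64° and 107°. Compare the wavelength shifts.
107° produces the larger shift by a factor of 2.301

Calculate both shifts using Δλ = λ_C(1 - cos θ):

For θ₁ = 64°:
Δλ₁ = 2.4263 × (1 - cos(64°))
Δλ₁ = 2.4263 × 0.5616
Δλ₁ = 1.3627 pm

For θ₂ = 107°:
Δλ₂ = 2.4263 × (1 - cos(107°))
Δλ₂ = 2.4263 × 1.2924
Δλ₂ = 3.1357 pm

The 107° angle produces the larger shift.
Ratio: 3.1357/1.3627 = 2.301

(Intermediate values are shown rounded; full precision is carried through to the final answer.)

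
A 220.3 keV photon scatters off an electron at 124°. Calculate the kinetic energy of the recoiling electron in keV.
88.5569 keV

By energy conservation: K_e = E_initial - E_final

First find the scattered photon energy:
Initial wavelength: λ = hc/E = 5.6280 pm
Compton shift: Δλ = λ_C(1 - cos(124°)) = 3.7831 pm
Final wavelength: λ' = 5.6280 + 3.7831 = 9.4111 pm
Final photon energy: E' = hc/λ' = 131.7431 keV

Electron kinetic energy:
K_e = E - E' = 220.3000 - 131.7431 = 88.5569 keV

(Intermediate values are shown rounded; full precision is carried through to the final answer.)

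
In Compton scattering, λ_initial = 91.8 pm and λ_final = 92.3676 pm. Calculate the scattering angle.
40.00°

First find the wavelength shift:
Δλ = λ' - λ = 92.3676 - 91.8 = 0.5676 pm

Using Δλ = λ_C(1 - cos θ), with λ_C = h/(m_e·c) ≈ 2.42631024 pm:
cos θ = 1 - Δλ/λ_C
cos θ = 1 - 0.5676/2.42631024
cos θ = 0.766065

θ = arccos(0.766065)
θ = 40.00°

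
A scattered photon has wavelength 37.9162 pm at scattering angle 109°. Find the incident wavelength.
34.7000 pm

From λ' = λ + Δλ, we have λ = λ' - Δλ

First calculate the Compton shift:
Δλ = λ_C(1 - cos θ)
Δλ = 2.4263 × (1 - cos(109°))
Δλ = 2.4263 × 1.3256
Δλ = 3.2162 pm

Initial wavelength:
λ = λ' - Δλ
λ = 37.9162 - 3.2162
λ = 34.7000 pm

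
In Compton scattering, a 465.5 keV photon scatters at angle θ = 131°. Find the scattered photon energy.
185.5613 keV

First convert energy to wavelength:
λ = hc/E, with hc ≈ 1239.842 keV·pm (i.e. 1239.842 eV·nm)

For E = 465.5 keV = 465500 eV:
λ = 1239.842 keV·pm / 465.5 keV
λ = 2.6635 pm

Calculate the Compton shift:
Δλ = λ_C(1 - cos(131°)) = 2.4263 × 1.6561
Δλ = 4.0181 pm

Final wavelength:
λ' = 2.6635 + 4.0181 = 6.6816 pm

Final energy:
E' = hc/λ' = 1239.842 / 6.6816 = 185.5613 keV

(Intermediate values are shown rounded; full precision is carried through to the final answer.)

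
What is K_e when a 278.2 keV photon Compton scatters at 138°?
135.4608 keV

By energy conservation: K_e = E_initial - E_final

First find the scattered photon energy:
Initial wavelength: λ = hc/E = 4.4567 pm
Compton shift: Δλ = λ_C(1 - cos(138°)) = 4.2294 pm
Final wavelength: λ' = 4.4567 + 4.2294 = 8.6861 pm
Final photon energy: E' = hc/λ' = 142.7392 keV

Electron kinetic energy:
K_e = E - E' = 278.2000 - 142.7392 = 135.4608 keV

(Intermediate values are shown rounded; full precision is carried through to the final answer.)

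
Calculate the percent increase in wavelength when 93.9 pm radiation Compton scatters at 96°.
2.8540%

Calculate the Compton shift:
Δλ = λ_C(1 - cos(96°))
Δλ = 2.4263 × (1 - cos(96°))
Δλ = 2.4263 × 1.1045
Δλ = 2.6799 pm

Percentage change:
(Δλ/λ₀) × 100 = (2.6799/93.9) × 100
= 2.8540%

(Intermediate values are shown rounded; full precision is carried through to the final answer.)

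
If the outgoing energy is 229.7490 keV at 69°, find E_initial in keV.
322.9001 keV

Convert final energy to wavelength (hc ≈ 1239.842 keV·pm):
λ' = hc/E' = 1239.842 / 229.7490 = 5.3965 pm

Calculate the Compton shift:
Δλ = λ_C(1 - cos(69°))
Δλ = 2.4263 × (1 - cos(69°))
Δλ = 1.5568 pm

Initial wavelength:
λ = λ' - Δλ = 5.3965 - 1.5568 = 3.8397 pm

Initial energy:
E = hc/λ = 1239.842 / 3.8397 = 322.9001 keV

(Intermediate values are shown rounded; full precision is carried through to the final answer.)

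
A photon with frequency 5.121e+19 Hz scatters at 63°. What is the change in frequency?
9.450e+18 Hz (decrease)

Convert frequency to wavelength (c = 299792458 m/s):
λ₀ = c/f₀ = 299792458/5.121e+19 = 5.8541781e-12 m = 5.8542 pm

Calculate Compton shift:
Δλ = λ_C(1 - cos(63°)) = 1.3248 pm

Final wavelength:
λ' = λ₀ + Δλ = 5.8542 + 1.3248 = 7.1790 pm

Final frequency:
f' = c/λ' = 299792458/7.1789665e-12 = 4.1759835e+19 Hz

Frequency shift (decrease):
Δf = f₀ - f' = 5.121e+19 - 4.1759835e+19 = 9.450e+18 Hz

(Intermediate values are shown rounded; full precision is carried through to the final answer.)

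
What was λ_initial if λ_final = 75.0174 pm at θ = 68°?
73.5000 pm

From λ' = λ + Δλ, we have λ = λ' - Δλ

First calculate the Compton shift:
Δλ = λ_C(1 - cos θ)
Δλ = 2.4263 × (1 - cos(68°))
Δλ = 2.4263 × 0.6254
Δλ = 1.5174 pm

Initial wavelength:
λ = λ' - Δλ
λ = 75.0174 - 1.5174
λ = 73.5000 pm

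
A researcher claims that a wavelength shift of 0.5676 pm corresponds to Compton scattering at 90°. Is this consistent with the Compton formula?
No, inconsistent

Calculate the expected shift for θ = 90°:

Δλ_expected = λ_C(1 - cos(90°))
Δλ_expected = 2.4263 × (1 - cos(90°))
Δλ_expected = 2.4263 × 1.0000
Δλ_expected = 2.4263 pm

Given shift: 0.5676 pm
Expected shift: 2.4263 pm
Difference: 1.8587 pm

The values do not match. The given shift corresponds to θ ≈ 40.0°, not 90°.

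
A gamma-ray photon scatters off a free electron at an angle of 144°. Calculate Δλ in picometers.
4.3892 pm

Using the Compton scattering formula:
Δλ = λ_C(1 - cos θ)

where λ_C = h/(m_e·c) ≈ 2.4263 pm is the Compton wavelength of an electron.

For θ = 144°:
cos(144°) = -0.8090
1 - cos(144°) = 1.8090

Δλ = 2.4263 × 1.8090
Δλ = 4.3892 pm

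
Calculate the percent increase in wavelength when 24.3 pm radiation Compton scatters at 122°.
15.2760%

Calculate the Compton shift:
Δλ = λ_C(1 - cos(122°))
Δλ = 2.4263 × (1 - cos(122°))
Δλ = 2.4263 × 1.5299
Δλ = 3.7121 pm

Percentage change:
(Δλ/λ₀) × 100 = (3.7121/24.3) × 100
= 15.2760%

(Intermediate values are shown rounded; full precision is carried through to the final answer.)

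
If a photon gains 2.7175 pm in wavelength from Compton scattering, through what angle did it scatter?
96.89°

From the Compton formula Δλ = λ_C(1 - cos θ), we can solve for θ:

cos θ = 1 - Δλ/λ_C

Given:
- Δλ = 2.7175 pm
- λ_C = h/(m_e·c) ≈ 2.42631024 pm

cos θ = 1 - 2.7175/2.42631024
cos θ = 1 - 1.120013
cos θ = -0.120013

θ = arccos(-0.120013)
θ = 96.89°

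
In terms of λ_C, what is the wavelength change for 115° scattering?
1.4226 λ_C

The Compton shift formula is:
Δλ = λ_C(1 - cos θ)

Dividing both sides by λ_C:
Δλ/λ_C = 1 - cos θ

For θ = 115°:
Δλ/λ_C = 1 - cos(115°)
Δλ/λ_C = 1 - -0.4226
Δλ/λ_C = 1.4226

This means the shift is 1.4226 × λ_C = 3.4517 pm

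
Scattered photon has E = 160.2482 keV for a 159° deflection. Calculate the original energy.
407.1003 keV

Convert final energy to wavelength (hc ≈ 1239.842 keV·pm):
λ' = hc/E' = 1239.842 / 160.2482 = 7.7370 pm

Calculate the Compton shift:
Δλ = λ_C(1 - cos(159°))
Δλ = 2.4263 × (1 - cos(159°))
Δλ = 4.6915 pm

Initial wavelength:
λ = λ' - Δλ = 7.7370 - 4.6915 = 3.0455 pm

Initial energy:
E = hc/λ = 1239.842 / 3.0455 = 407.1003 keV

(Intermediate values are shown rounded; full precision is carried through to the final answer.)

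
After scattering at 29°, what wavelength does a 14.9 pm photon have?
15.2042 pm

Using the Compton scattering formula:
λ' = λ + Δλ = λ + λ_C(1 - cos θ)

Given:
- Initial wavelength λ = 14.9 pm
- Scattering angle θ = 29°
- Compton wavelength λ_C ≈ 2.4263 pm

Calculate the shift:
Δλ = 2.4263 × (1 - cos(29°))
Δλ = 2.4263 × 0.1254
Δλ = 0.3042 pm

Final wavelength:
λ' = 14.9 + 0.3042 = 15.2042 pm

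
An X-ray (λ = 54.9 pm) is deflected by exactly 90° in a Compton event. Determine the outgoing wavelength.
57.3263 pm

Using the Compton formula: λ' = λ + λ_C(1 − cos θ)

For θ = 90°, cos θ = 0 (exact) = 0.0000, so:
1 − cos 90° = 1 − (0) = 1.0000

Δλ = λ_C × 1.0000 = 2.4263 × 1.0000 = 2.4263 pm

λ' = 54.9 + 2.4263 = 57.3263 pm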